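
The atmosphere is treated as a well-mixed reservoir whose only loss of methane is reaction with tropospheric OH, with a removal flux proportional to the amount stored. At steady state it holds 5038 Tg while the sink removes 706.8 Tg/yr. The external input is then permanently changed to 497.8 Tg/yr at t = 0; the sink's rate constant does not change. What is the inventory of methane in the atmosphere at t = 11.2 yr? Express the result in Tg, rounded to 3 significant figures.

Residence time τ = M₀/F₀ = 7.128 yr. The eventual steady state is M_∞ = M₀·(F₁/F₀) = 5038 × 497.8/706.8 = 3548.3 Tg.
The anomaly ΔM(t) = M(t) − M_∞ decays as ΔM₀·e^(−t/τ) with ΔM₀ = 5038 − 3548.3 = 1490 Tg.
At t = 11.2 yr, e^(−t/τ) = e^(−1.571) = 0.2078, so ΔM = 309.5 Tg and M = 3548.3 + 309.5 = 3857.8 Tg.

3860 Tg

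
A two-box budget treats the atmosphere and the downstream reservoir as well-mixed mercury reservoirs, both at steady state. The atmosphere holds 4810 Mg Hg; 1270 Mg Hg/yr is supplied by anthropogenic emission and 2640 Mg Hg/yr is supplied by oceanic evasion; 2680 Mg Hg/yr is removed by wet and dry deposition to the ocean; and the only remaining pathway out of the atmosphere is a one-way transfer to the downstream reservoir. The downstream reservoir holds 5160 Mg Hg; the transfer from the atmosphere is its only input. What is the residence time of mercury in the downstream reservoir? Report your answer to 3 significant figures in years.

4.20 yr

Balance the atmosphere: ΣF_in = 1270 + 2640 = 3910.0 Mg Hg/yr.
Transfer to the downstream reservoir = ΣF_in − (2680) = 1230.0 Mg Hg/yr.
At steady state the output of the downstream reservoir equals its input, 1230.0 Mg Hg/yr.
τ = M / F = 5160 / 1230.0 = 4.195 yr.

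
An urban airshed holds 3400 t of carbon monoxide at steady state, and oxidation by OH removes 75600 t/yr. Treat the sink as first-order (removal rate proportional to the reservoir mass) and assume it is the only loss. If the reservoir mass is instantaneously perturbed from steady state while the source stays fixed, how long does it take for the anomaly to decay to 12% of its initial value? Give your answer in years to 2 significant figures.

0.095 yr

For a linear reservoir the anomaly decays as exp(−t/τ) with τ = M/F = 3400/75600 = 0.04497 yr.
exp(−t/τ) = 0.12 ⇒ t = −τ ln(0.12) = 0.04497 × 2.120 = 0.09536 yr.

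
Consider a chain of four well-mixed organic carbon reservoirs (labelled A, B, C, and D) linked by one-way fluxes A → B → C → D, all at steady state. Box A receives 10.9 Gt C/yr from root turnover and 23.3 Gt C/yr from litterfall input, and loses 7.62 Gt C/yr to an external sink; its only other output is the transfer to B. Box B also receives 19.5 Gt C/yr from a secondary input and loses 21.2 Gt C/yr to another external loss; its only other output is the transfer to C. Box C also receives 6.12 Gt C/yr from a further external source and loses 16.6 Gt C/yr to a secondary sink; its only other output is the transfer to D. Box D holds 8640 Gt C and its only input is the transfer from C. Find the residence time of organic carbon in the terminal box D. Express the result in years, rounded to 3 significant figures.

Box A: F(A→B) = (10.9 + 23.3) − 7.62 = 26.580 Gt C/yr.
Box B: F(B→C) = (26.580 + 19.5) − 21.2 = 24.880 Gt C/yr.
Box C: F(C→D) = (24.880 + 6.12) − 16.6 = 14.400 Gt C/yr.
Box D throughput = its input = 14.400 Gt C/yr; τ = 8640 / 14.400 = 600.0 yr.

600 yr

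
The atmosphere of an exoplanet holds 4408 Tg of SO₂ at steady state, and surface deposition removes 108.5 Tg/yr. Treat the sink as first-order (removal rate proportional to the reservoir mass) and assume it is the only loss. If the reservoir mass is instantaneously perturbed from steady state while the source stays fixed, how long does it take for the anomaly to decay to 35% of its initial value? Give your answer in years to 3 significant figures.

For a linear reservoir the anomaly decays as exp(−t/τ) with τ = M/F = 4408/108.5 = 40.63 yr.
exp(−t/τ) = 0.35 ⇒ t = −τ ln(0.35) = 40.63 × 1.050 = 42.65 yr.

42.7 yr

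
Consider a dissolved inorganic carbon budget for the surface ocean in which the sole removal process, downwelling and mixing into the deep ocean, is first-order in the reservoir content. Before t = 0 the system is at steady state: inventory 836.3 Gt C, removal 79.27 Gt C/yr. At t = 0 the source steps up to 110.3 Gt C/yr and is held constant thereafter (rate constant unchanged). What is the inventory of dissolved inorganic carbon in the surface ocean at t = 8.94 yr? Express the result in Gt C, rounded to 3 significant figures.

1020 Gt C

τ = M₀/F₀ = 836.3/79.27 = 10.55 yr; rate constant k = 1/τ.
New steady state M_∞ = F₁/k = F₁·τ = 110.3 × 10.55 = 1163.7 Gt C.
M(t) = M_∞ + (M₀ − M_∞)·e^(−t/τ); t/τ = 8.94/10.55 = 0.8474, so e^(−t/τ) = 0.4285.
M(t) = 1163.7 − 327.4 × 0.4285 = 1023.4 Gt C.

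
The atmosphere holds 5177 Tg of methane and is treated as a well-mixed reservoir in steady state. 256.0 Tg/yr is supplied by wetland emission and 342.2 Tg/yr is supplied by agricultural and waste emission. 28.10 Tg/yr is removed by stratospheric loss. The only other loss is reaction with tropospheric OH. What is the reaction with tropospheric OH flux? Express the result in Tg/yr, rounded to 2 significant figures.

At steady state ΣF_in = ΣF_out.
ΣF_in = 256.0 + 342.2 = 598.20 Tg/yr.
Reaction with tropospheric OH flux = ΣF_in − (28.10) = 598.20 − 28.10 = 570.1 Tg/yr.

570 Tg/yr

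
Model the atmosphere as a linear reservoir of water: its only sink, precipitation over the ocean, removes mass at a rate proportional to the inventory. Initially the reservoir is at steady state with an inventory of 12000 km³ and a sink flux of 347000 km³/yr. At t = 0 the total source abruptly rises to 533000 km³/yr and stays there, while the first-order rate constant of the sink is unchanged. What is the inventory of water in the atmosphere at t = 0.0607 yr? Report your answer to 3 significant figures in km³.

Residence time τ = M₀/F₀ = 0.03458 yr. The eventual steady state is M_∞ = M₀·(F₁/F₀) = 12000 × 533000/347000 = 18432 km³.
The anomaly ΔM(t) = M(t) − M_∞ decays as ΔM₀·e^(−t/τ) with ΔM₀ = 12000 − 18432 = −6432 km³.
At t = 0.0607 yr, e^(−t/τ) = e^(−1.755) = 0.1729, so ΔM = −1112 km³ and M = 18432 − 1112 = 17320 km³.

17300 km³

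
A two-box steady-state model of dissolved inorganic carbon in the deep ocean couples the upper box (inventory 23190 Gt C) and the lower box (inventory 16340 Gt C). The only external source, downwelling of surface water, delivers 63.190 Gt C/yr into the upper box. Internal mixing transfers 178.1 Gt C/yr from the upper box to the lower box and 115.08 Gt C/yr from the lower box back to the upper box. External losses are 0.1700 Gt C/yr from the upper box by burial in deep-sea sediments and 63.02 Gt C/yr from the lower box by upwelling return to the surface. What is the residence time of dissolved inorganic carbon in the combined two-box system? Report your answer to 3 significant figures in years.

For the system as a whole, the A↔B exchange is internal and contributes nothing to the throughput; only the external sinks remove mass.
M_total = 23190 + 16340 = 39530 Gt C.
ΣF_external_out = 0.1700 + 63.02 = 63.190 Gt C/yr.
τ = M_total / ΣF_ext = 39530 / 63.190 = 625.6 yr.

626 yr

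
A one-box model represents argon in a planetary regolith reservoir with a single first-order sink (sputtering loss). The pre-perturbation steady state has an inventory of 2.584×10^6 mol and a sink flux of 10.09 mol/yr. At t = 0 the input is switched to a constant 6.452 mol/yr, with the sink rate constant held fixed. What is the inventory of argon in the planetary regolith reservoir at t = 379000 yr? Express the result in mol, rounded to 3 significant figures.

τ = M₀/F₀ = 2.584×10^6/10.09 = 256100 yr; rate constant k = 1/τ.
New steady state M_∞ = F₁/k = F₁·τ = 6.452 × 256100 = 1.6523×10^6 mol.
M(t) = M_∞ + (M₀ − M_∞)·e^(−t/τ); t/τ = 379000/256100 = 1.480, so e^(−t/τ) = 0.2277.
M(t) = 1.6523×10^6 + 931700 × 0.2277 = 1.8644×10^6 mol.

1.86×10^6 mol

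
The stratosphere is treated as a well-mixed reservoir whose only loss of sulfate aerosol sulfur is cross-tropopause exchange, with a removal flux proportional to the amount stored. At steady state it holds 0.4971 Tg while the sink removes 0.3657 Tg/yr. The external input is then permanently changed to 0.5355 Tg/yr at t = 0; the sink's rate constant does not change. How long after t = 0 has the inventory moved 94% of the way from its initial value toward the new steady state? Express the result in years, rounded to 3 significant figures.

3.82 yr

τ = M₀/F₀ = 0.4971/0.3657 = 1.359 yr.
The remaining gap fraction is e^(−t/τ); 94% covered ⇒ e^(−t/τ) = 0.0600.
t = −τ ln(0.0600) = 1.359 × 2.813 = 3.824 yr.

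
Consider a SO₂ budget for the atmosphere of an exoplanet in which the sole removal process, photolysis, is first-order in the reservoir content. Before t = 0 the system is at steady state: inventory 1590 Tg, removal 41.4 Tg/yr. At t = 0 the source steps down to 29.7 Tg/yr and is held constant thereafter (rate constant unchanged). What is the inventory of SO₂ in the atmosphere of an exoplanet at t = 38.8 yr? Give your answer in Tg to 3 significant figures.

The sink rate constant is k = F₀/M₀ = 41.4/1590 = 0.02604 yr⁻¹.
Solving dM/dt = F₁ − kM with M(0) = M₀ gives M(t) = F₁/k + (M₀ − F₁/k)·e^(−kt).
F₁/k = 29.7/0.02604 = 1140.7 Tg; kt = 0.02604 × 38.8 = 1.010, e^(−kt) = 0.3641.
M(38.8) = 1140.7 + (1590 − 1140.7) × 0.3641 = 1140.7 + 163.6 = 1304.3 Tg.

1300 Tg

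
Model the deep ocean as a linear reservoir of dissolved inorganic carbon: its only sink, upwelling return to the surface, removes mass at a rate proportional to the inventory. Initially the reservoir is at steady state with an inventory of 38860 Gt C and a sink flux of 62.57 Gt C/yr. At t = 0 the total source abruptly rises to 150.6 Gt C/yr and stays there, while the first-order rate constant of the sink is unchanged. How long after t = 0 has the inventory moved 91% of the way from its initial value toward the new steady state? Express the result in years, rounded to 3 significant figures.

1500 yr

τ = M₀/F₀ = 38860/62.57 = 621.1 yr.
The remaining gap fraction is e^(−t/τ); 91% covered ⇒ e^(−t/τ) = 0.0900.
t = −τ ln(0.0900) = 621.1 × 2.408 = 1495 yr.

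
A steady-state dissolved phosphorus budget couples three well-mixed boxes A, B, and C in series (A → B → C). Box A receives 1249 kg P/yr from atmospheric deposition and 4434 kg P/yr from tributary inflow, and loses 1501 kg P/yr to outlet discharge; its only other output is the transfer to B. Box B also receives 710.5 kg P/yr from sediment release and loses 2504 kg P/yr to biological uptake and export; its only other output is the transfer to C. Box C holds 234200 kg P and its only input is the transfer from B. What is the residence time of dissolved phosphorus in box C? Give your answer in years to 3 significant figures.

Box A: F(A→B) = (1249 + 4434) − 1501 = 4182.0 kg P/yr.
Box B: F(B→C) = (4182.0 + 710.5) − 2504 = 2388.5 kg P/yr.
Box C throughput = its input = 2388.5 kg P/yr; τ = 234200 / 2388.5 = 98.05 yr.

98.1 yr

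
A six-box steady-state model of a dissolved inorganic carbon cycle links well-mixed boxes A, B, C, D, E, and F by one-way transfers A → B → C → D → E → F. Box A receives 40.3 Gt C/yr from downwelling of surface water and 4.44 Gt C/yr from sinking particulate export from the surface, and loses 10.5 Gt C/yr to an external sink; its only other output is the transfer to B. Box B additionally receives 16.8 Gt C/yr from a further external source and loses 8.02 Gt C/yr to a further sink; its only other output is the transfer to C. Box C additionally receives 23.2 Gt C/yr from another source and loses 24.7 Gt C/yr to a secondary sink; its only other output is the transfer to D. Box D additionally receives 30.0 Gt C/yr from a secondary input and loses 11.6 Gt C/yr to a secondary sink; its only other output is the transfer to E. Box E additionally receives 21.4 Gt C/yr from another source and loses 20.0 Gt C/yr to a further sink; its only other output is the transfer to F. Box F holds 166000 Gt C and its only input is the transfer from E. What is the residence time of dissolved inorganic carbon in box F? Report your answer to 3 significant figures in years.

2710 yr

Box A: F(A→B) = (40.3 + 4.44) − 10.5 = 34.240 Gt C/yr.
Box B: F(B→C) = (34.240 + 16.8) − 8.02 = 43.020 Gt C/yr.
Box C: F(C→D) = (43.020 + 23.2) − 24.7 = 41.520 Gt C/yr.
Box D: F(D→E) = (41.520 + 30.0) − 11.6 = 59.920 Gt C/yr.
Box E: F(E→F) = (59.920 + 21.4) − 20.0 = 61.320 Gt C/yr.
Box F throughput = its input = 61.320 Gt C/yr; τ = 166000 / 61.320 = 2707 yr.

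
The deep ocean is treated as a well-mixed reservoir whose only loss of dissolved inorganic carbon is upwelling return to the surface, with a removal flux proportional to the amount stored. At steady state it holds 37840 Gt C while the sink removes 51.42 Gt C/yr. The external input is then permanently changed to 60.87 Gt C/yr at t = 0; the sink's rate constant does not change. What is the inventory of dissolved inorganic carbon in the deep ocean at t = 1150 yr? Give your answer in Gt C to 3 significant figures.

43300 Gt C

Residence time τ = M₀/F₀ = 735.9 yr. The eventual steady state is M_∞ = M₀·(F₁/F₀) = 37840 × 60.87/51.42 = 44794 Gt C.
The anomaly ΔM(t) = M(t) − M_∞ decays as ΔM₀·e^(−t/τ) with ΔM₀ = 37840 − 44794 = −6954 Gt C.
At t = 1150 yr, e^(−t/τ) = e^(−1.563) = 0.2096, so ΔM = −1457 Gt C and M = 44794 − 1457 = 43337 Gt C.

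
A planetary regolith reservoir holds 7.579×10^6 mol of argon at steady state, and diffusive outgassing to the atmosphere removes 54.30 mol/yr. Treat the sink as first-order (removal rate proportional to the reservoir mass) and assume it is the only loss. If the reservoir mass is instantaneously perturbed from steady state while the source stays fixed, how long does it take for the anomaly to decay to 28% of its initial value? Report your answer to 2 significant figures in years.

180000 yr

For a linear reservoir the anomaly decays as exp(−t/τ) with τ = M/F = 7.579×10^6/54.30 = 139600 yr.
exp(−t/τ) = 0.28 ⇒ t = −τ ln(0.28) = 139600 × 1.273 = 177700 yr.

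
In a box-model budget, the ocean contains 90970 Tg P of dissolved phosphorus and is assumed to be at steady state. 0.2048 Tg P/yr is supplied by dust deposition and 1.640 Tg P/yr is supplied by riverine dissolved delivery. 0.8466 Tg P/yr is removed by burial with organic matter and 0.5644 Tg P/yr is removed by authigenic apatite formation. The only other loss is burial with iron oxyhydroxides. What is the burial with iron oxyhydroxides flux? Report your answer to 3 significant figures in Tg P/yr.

0.434 Tg P/yr

At steady state ΣF_in = ΣF_out.
ΣF_in = 0.2048 + 1.640 = 1.8448 Tg P/yr.
Burial with iron oxyhydroxides flux = ΣF_in − (0.8466 + 0.5644) = 1.8448 − 1.411 = 0.4338 Tg P/yr.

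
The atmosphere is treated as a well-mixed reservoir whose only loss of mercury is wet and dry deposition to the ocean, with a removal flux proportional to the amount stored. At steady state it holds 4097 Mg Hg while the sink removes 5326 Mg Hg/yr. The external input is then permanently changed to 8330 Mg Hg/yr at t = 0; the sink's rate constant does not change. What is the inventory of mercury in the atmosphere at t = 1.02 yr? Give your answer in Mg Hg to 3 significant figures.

5790 Mg Hg

τ = M₀/F₀ = 4097/5326 = 0.7692 yr; rate constant k = 1/τ.
New steady state M_∞ = F₁/k = F₁·τ = 8330 × 0.7692 = 6407.8 Mg Hg.
M(t) = M_∞ + (M₀ − M_∞)·e^(−t/τ); t/τ = 1.02/0.7692 = 1.326, so e^(−t/τ) = 0.2655.
M(t) = 6407.8 − 2311 × 0.2655 = 5794.2 Mg Hg.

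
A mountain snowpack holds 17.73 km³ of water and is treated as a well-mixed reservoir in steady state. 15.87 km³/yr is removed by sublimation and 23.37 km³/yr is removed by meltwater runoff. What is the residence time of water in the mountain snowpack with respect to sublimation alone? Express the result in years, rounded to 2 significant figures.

1.1 yr

Residence time with respect to a single sink: τ = M / F_sink.
τ = 17.73 / 15.87 = 1.117 yr.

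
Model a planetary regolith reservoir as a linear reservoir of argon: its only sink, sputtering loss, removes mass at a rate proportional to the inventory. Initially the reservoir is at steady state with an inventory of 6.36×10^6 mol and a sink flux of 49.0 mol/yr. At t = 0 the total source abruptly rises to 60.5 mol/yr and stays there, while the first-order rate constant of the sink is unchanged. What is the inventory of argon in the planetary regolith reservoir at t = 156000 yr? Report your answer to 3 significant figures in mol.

Residence time τ = M₀/F₀ = 129800 yr. The eventual steady state is M_∞ = M₀·(F₁/F₀) = 6.36×10^6 × 60.5/49.0 = 7.8527×10^6 mol.
The anomaly ΔM(t) = M(t) − M_∞ decays as ΔM₀·e^(−t/τ) with ΔM₀ = 6.36×10^6 − 7.8527×10^6 = −1.493×10^6 mol.
At t = 156000 yr, e^(−t/τ) = e^(−1.202) = 0.3006, so ΔM = −448700 mol and M = 7.8527×10^6 − 448700 = 7.4039×10^6 mol.

7.40×10^6 mol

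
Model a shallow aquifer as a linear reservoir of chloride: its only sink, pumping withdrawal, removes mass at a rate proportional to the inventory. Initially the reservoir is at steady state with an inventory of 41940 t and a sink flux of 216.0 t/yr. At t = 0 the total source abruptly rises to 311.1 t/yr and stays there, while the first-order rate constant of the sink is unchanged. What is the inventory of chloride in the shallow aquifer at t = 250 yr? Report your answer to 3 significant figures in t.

The sink rate constant is k = F₀/M₀ = 216.0/41940 = 0.005150 yr⁻¹.
Solving dM/dt = F₁ − kM with M(0) = M₀ gives M(t) = F₁/k + (M₀ − F₁/k)·e^(−kt).
F₁/k = 311.1/0.005150 = 60405 t; kt = 0.005150 × 250 = 1.288, e^(−kt) = 0.2759.
M(250) = 60405 + (41940 − 60405) × 0.2759 = 60405 − 5095 = 55310 t.

55300 t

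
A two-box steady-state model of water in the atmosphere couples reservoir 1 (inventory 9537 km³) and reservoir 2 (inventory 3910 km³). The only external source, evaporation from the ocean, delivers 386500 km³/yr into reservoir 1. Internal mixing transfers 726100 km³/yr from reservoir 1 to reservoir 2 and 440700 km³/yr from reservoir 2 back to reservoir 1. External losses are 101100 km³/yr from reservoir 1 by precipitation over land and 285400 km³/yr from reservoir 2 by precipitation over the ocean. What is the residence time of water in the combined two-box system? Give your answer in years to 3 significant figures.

Residence time in the combined system uses the total inventory and the total *external* removal — internal exchanges between the two boxes cancel.
M_total = 9537 + 3910 = 13447 km³.
ΣF_external_out = 101100 + 285400 = 386500 km³/yr.
τ = M_total / ΣF_ext = 13447 / 386500 = 0.03479 yr.

0.0348 yr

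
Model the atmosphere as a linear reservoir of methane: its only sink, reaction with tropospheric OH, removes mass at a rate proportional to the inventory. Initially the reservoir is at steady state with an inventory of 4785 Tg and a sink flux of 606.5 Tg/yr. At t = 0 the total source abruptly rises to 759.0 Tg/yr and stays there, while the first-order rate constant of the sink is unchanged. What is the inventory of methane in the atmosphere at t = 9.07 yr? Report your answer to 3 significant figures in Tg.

The sink rate constant is k = F₀/M₀ = 606.5/4785 = 0.1268 yr⁻¹.
Solving dM/dt = F₁ − kM with M(0) = M₀ gives M(t) = F₁/k + (M₀ − F₁/k)·e^(−kt).
F₁/k = 759.0/0.1268 = 5988.2 Tg; kt = 0.1268 × 9.07 = 1.150, e^(−kt) = 0.3168.
M(9.07) = 5988.2 + (4785 − 5988.2) × 0.3168 = 5988.2 − 381.1 = 5607.0 Tg.

5610 Tg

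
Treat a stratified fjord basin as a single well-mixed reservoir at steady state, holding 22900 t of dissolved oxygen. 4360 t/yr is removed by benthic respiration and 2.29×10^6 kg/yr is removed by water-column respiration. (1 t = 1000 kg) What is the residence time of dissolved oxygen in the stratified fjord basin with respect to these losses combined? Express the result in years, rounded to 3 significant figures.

3.44 yr

Convert the water-column respiration flux: 2.29×10^6 kg/yr = 2290 t/yr.
Total removal = 4360 + 2290 = 6650.0 t/yr.
τ = M / ΣF_out = 22900 / 6650.0 = 3.444 yr.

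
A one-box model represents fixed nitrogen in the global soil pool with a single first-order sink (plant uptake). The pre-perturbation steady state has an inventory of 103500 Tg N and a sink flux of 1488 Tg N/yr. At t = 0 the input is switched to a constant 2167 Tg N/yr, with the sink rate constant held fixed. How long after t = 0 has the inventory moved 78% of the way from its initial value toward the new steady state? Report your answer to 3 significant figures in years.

105 yr

τ = M₀/F₀ = 103500/1488 = 69.56 yr.
The remaining gap fraction is e^(−t/τ); 78% covered ⇒ e^(−t/τ) = 0.220.
t = −τ ln(0.220) = 69.56 × 1.514 = 105.3 yr.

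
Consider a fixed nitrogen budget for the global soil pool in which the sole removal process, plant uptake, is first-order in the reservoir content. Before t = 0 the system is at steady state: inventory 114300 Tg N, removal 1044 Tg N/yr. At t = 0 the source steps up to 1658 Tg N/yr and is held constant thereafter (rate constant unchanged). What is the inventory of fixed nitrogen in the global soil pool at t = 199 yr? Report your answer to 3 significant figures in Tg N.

171000 Tg N

τ = M₀/F₀ = 114300/1044 = 109.5 yr; rate constant k = 1/τ.
New steady state M_∞ = F₁/k = F₁·τ = 1658 × 109.5 = 181520 Tg N.
M(t) = M_∞ + (M₀ − M_∞)·e^(−t/τ); t/τ = 199/109.5 = 1.818, so e^(−t/τ) = 0.1624.
M(t) = 181520 − 67220 × 0.1624 = 170600 Tg N.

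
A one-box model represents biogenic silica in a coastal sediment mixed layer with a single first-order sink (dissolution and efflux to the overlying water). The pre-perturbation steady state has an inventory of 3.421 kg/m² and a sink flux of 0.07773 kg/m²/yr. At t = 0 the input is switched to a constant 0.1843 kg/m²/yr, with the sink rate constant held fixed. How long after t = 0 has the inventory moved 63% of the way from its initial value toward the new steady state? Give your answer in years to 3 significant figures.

τ = M₀/F₀ = 3.421/0.07773 = 44.01 yr.
The remaining gap fraction is e^(−t/τ); 63% covered ⇒ e^(−t/τ) = 0.370.
t = −τ ln(0.370) = 44.01 × 0.9943 = 43.76 yr.

43.8 yr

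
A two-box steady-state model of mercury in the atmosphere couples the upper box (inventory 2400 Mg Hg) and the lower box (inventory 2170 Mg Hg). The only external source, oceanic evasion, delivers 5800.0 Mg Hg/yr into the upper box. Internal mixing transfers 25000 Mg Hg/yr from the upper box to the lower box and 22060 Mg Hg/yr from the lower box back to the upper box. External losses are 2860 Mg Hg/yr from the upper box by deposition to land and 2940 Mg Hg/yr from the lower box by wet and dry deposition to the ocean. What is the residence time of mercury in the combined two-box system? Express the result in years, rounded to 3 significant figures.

0.788 yr

For the system as a whole, the A↔B exchange is internal and contributes nothing to the throughput; only the external sinks remove mass.
M_total = 2400 + 2170 = 4570.0 Mg Hg.
ΣF_external_out = 2860 + 2940 = 5800.0 Mg Hg/yr.
τ = M_total / ΣF_ext = 4570.0 / 5800.0 = 0.7879 yr.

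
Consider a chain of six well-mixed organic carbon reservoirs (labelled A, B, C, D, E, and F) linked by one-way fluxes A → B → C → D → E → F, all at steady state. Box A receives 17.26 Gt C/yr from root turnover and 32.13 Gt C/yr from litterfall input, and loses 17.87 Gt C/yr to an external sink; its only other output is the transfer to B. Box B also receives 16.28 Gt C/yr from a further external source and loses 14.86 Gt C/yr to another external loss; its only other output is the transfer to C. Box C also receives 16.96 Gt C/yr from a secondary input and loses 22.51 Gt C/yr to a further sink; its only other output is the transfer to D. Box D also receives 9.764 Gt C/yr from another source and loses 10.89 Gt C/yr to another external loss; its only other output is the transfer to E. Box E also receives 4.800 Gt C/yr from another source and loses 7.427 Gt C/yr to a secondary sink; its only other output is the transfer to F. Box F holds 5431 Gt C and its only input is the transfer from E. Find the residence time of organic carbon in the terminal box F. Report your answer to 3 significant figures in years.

230 yr

Box A: F(A→B) = (17.26 + 32.13) − 17.87 = 31.520 Gt C/yr.
Box B: F(B→C) = (31.520 + 16.28) − 14.86 = 32.940 Gt C/yr.
Box C: F(C→D) = (32.940 + 16.96) − 22.51 = 27.390 Gt C/yr.
Box D: F(D→E) = (27.390 + 9.764) − 10.89 = 26.264 Gt C/yr.
Box E: F(E→F) = (26.264 + 4.800) − 7.427 = 23.637 Gt C/yr.
Box F throughput = its input = 23.637 Gt C/yr; τ = 5431 / 23.637 = 229.8 yr.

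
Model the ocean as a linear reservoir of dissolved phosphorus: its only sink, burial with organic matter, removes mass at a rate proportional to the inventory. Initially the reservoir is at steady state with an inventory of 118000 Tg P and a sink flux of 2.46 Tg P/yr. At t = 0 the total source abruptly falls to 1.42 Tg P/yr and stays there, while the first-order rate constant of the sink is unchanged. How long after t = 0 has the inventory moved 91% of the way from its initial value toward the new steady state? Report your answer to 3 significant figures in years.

116000 yr

τ = M₀/F₀ = 118000/2.46 = 47970 yr.
The remaining gap fraction is e^(−t/τ); 91% covered ⇒ e^(−t/τ) = 0.0900.
t = −τ ln(0.0900) = 47970 × 2.408 = 115500 yr.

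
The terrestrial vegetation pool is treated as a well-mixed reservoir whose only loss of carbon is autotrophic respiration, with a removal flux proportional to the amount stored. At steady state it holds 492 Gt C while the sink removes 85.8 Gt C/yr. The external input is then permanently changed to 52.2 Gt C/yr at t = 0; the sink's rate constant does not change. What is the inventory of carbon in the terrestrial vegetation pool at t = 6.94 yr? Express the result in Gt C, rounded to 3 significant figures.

357 Gt C

τ = M₀/F₀ = 492/85.8 = 5.734 yr; rate constant k = 1/τ.
New steady state M_∞ = F₁/k = F₁·τ = 52.2 × 5.734 = 299.33 Gt C.
M(t) = M_∞ + (M₀ − M_∞)·e^(−t/τ); t/τ = 6.94/5.734 = 1.210, so e^(−t/τ) = 0.2981.
M(t) = 299.33 + 192.7 × 0.2981 = 356.77 Gt C.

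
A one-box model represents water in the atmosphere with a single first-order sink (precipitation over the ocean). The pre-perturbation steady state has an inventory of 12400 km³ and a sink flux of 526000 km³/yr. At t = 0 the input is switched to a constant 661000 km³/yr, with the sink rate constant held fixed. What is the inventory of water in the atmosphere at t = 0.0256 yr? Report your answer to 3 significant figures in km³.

14500 km³

The sink rate constant is k = F₀/M₀ = 526000/12400 = 42.42 yr⁻¹.
Solving dM/dt = F₁ − kM with M(0) = M₀ gives M(t) = F₁/k + (M₀ − F₁/k)·e^(−kt).
F₁/k = 661000/42.42 = 15583 km³; kt = 42.42 × 0.0256 = 1.086, e^(−kt) = 0.3376.
M(0.0256) = 15583 + (12400 − 15583) × 0.3376 = 15583 − 1074 = 14508 km³.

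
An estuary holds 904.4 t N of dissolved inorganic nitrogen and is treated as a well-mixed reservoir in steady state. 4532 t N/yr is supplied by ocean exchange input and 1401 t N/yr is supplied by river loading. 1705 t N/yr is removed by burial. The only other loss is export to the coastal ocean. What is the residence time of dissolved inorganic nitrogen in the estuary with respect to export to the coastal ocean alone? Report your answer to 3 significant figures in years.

At steady state ΣF_in = ΣF_out.
ΣF_in = 4532 + 1401 = 5933.0 t N/yr.
Export to the coastal ocean flux = ΣF_in − (1705) = 5933.0 − 1705 = 4228 t N/yr.
τ = M / F = 904.4 / 4228 = 0.2139 yr.

0.214 yr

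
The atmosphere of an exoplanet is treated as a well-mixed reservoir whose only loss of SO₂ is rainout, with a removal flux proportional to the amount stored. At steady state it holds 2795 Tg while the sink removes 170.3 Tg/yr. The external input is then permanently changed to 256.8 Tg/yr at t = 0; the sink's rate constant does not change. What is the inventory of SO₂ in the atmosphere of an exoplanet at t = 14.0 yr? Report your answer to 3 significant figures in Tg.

The sink rate constant is k = F₀/M₀ = 170.3/2795 = 0.06093 yr⁻¹.
Solving dM/dt = F₁ − kM with M(0) = M₀ gives M(t) = F₁/k + (M₀ − F₁/k)·e^(−kt).
F₁/k = 256.8/0.06093 = 4214.7 Tg; kt = 0.06093 × 14.0 = 0.8530, e^(−kt) = 0.4261.
M(14.0) = 4214.7 + (2795 − 4214.7) × 0.4261 = 4214.7 − 605.0 = 3609.7 Tg.

3610 Tg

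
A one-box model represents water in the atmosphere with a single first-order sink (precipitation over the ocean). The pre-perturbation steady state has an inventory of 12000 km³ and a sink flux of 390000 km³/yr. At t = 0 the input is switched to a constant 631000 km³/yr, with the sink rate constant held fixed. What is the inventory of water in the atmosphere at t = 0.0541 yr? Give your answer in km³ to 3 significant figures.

Residence time τ = M₀/F₀ = 0.03077 yr. The eventual steady state is M_∞ = M₀·(F₁/F₀) = 12000 × 631000/390000 = 19415 km³.
The anomaly ΔM(t) = M(t) − M_∞ decays as ΔM₀·e^(−t/τ) with ΔM₀ = 12000 − 19415 = −7415 km³.
At t = 0.0541 yr, e^(−t/τ) = e^(−1.758) = 0.1723, so ΔM = −1278 km³ and M = 19415 − 1278 = 18137 km³.

18100 km³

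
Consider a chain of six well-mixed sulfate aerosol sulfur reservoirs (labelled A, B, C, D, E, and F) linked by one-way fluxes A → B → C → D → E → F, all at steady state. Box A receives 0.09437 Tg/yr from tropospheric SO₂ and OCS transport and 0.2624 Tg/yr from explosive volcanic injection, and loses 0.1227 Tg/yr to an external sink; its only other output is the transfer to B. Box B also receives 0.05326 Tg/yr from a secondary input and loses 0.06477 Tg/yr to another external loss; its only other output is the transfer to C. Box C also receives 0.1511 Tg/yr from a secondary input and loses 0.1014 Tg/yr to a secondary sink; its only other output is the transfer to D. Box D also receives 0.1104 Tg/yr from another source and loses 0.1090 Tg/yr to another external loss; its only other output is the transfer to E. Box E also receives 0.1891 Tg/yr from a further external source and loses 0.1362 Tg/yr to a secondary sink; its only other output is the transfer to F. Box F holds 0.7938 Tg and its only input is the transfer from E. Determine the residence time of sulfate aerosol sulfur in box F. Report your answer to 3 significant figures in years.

2.43 yr

Box A: F(A→B) = (0.09437 + 0.2624) − 0.1227 = 0.23407 Tg/yr.
Box B: F(B→C) = (0.23407 + 0.05326) − 0.06477 = 0.22256 Tg/yr.
Box C: F(C→D) = (0.22256 + 0.1511) − 0.1014 = 0.27226 Tg/yr.
Box D: F(D→E) = (0.27226 + 0.1104) − 0.1090 = 0.27366 Tg/yr.
Box E: F(E→F) = (0.27366 + 0.1891) − 0.1362 = 0.32656 Tg/yr.
Box F throughput = its input = 0.32656 Tg/yr; τ = 0.7938 / 0.32656 = 2.431 yr.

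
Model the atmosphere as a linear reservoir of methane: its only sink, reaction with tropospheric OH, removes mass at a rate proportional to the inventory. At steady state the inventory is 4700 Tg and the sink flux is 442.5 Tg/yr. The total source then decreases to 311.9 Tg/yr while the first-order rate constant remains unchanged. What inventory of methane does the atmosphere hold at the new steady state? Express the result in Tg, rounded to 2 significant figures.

Rate constant k = F/M = 442.5 / 4700 = 0.09415 yr⁻¹.
At the new steady state, source = k·M_new ⇒ M_new = 311.9 / 0.09415 = 3313 Tg.
(Equivalently M_new = M × F_new/F_old = 4700 × 311.9/442.5.)

3300 Tg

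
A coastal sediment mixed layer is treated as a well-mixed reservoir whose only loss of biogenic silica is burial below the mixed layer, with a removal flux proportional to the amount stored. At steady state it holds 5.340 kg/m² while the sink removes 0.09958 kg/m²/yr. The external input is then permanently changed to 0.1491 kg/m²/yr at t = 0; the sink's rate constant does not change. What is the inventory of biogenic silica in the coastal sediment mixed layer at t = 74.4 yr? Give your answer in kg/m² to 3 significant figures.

Residence time τ = M₀/F₀ = 53.63 yr. The eventual steady state is M_∞ = M₀·(F₁/F₀) = 5.340 × 0.1491/0.09958 = 7.9955 kg/m².
The anomaly ΔM(t) = M(t) − M_∞ decays as ΔM₀·e^(−t/τ) with ΔM₀ = 5.340 − 7.9955 = −2.656 kg/m².
At t = 74.4 yr, e^(−t/τ) = e^(−1.387) = 0.2497, so ΔM = −0.6631 kg/m² and M = 7.9955 − 0.6631 = 7.3324 kg/m².

7.33 kg/m²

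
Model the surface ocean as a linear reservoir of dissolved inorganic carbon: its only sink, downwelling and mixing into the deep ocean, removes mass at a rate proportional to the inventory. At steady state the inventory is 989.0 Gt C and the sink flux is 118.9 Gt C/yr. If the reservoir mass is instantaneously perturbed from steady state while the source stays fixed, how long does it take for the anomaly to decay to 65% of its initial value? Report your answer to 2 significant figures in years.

For a linear reservoir the anomaly decays as exp(−t/τ) with τ = M/F = 989.0/118.9 = 8.318 yr.
exp(−t/τ) = 0.65 ⇒ t = −τ ln(0.65) = 8.318 × 0.4308 = 3.583 yr.

3.6 yr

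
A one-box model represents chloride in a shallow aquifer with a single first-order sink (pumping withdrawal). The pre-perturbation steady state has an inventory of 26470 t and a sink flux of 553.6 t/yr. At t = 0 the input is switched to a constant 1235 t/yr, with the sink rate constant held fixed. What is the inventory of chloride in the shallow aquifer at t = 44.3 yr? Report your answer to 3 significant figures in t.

τ = M₀/F₀ = 26470/553.6 = 47.81 yr; rate constant k = 1/τ.
New steady state M_∞ = F₁/k = F₁·τ = 1235 × 47.81 = 59051 t.
M(t) = M_∞ + (M₀ − M_∞)·e^(−t/τ); t/τ = 44.3/47.81 = 0.9265, so e^(−t/τ) = 0.3959.
M(t) = 59051 − 32580 × 0.3959 = 46151 t.

46200 t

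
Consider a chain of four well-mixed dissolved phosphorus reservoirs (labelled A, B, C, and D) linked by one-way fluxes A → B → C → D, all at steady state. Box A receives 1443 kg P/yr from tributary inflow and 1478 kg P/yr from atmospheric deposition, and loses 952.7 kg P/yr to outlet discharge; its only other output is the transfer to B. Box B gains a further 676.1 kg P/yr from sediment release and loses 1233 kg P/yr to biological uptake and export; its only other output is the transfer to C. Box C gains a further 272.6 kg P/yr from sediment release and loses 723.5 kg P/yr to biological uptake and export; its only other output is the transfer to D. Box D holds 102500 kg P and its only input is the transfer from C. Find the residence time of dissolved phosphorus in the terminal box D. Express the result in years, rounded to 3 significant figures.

Box A: F(A→B) = (1443 + 1478) − 952.7 = 1968.3 kg P/yr.
Box B: F(B→C) = (1968.3 + 676.1) − 1233 = 1411.4 kg P/yr.
Box C: F(C→D) = (1411.4 + 272.6) − 723.5 = 960.50 kg P/yr.
Box D throughput = its input = 960.50 kg P/yr; τ = 102500 / 960.50 = 106.7 yr.

107 yr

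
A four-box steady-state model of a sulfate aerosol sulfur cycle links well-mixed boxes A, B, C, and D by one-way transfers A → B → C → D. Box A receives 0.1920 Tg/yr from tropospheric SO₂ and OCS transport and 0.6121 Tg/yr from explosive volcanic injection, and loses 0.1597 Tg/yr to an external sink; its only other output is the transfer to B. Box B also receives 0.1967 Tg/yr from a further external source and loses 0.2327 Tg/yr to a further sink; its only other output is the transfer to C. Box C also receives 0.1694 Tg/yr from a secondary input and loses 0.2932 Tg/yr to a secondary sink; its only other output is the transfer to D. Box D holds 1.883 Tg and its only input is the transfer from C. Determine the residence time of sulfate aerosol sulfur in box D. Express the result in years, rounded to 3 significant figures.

Box A: F(A→B) = (0.1920 + 0.6121) − 0.1597 = 0.64440 Tg/yr.
Box B: F(B→C) = (0.64440 + 0.1967) − 0.2327 = 0.60840 Tg/yr.
Box C: F(C→D) = (0.60840 + 0.1694) − 0.2932 = 0.48460 Tg/yr.
Box D throughput = its input = 0.48460 Tg/yr; τ = 1.883 / 0.48460 = 3.886 yr.

3.89 yr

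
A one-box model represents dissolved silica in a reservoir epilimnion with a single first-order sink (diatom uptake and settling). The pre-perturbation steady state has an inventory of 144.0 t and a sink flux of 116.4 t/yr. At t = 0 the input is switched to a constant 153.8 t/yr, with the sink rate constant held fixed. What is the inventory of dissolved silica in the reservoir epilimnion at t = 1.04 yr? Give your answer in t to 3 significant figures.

The sink rate constant is k = F₀/M₀ = 116.4/144.0 = 0.8083 yr⁻¹.
Solving dM/dt = F₁ − kM with M(0) = M₀ gives M(t) = F₁/k + (M₀ − F₁/k)·e^(−kt).
F₁/k = 153.8/0.8083 = 190.27 t; kt = 0.8083 × 1.04 = 0.8407, e^(−kt) = 0.4314.
M(1.04) = 190.27 + (144.0 − 190.27) × 0.4314 = 190.27 − 19.96 = 170.31 t.

170 t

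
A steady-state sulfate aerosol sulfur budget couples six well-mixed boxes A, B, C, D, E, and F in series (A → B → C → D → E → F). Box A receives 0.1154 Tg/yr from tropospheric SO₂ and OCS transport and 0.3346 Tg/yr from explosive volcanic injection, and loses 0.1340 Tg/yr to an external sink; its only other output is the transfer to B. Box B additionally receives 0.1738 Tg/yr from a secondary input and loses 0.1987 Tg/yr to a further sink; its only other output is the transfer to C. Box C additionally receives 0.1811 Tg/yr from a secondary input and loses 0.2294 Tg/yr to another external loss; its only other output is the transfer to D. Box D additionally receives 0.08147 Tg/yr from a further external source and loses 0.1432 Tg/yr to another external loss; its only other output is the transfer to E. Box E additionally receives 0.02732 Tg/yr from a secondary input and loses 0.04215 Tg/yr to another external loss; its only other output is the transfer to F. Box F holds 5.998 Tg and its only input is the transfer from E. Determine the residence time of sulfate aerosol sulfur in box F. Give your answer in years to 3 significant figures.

Box A: F(A→B) = (0.1154 + 0.3346) − 0.1340 = 0.31600 Tg/yr.
Box B: F(B→C) = (0.31600 + 0.1738) − 0.1987 = 0.29110 Tg/yr.
Box C: F(C→D) = (0.29110 + 0.1811) − 0.2294 = 0.24280 Tg/yr.
Box D: F(D→E) = (0.24280 + 0.08147) − 0.1432 = 0.18107 Tg/yr.
Box E: F(E→F) = (0.18107 + 0.02732) − 0.04215 = 0.16624 Tg/yr.
Box F throughput = its input = 0.16624 Tg/yr; τ = 5.998 / 0.16624 = 36.08 yr.

36.1 yr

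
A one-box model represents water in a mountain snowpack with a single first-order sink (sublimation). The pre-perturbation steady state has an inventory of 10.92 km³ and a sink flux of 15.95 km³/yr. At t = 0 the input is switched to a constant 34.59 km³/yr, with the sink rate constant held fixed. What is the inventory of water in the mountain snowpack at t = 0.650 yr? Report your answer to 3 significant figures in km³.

18.7 km³

The sink rate constant is k = F₀/M₀ = 15.95/10.92 = 1.461 yr⁻¹.
Solving dM/dt = F₁ − kM with M(0) = M₀ gives M(t) = F₁/k + (M₀ − F₁/k)·e^(−kt).
F₁/k = 34.59/1.461 = 23.682 km³; kt = 1.461 × 0.650 = 0.9494, e^(−kt) = 0.3870.
M(0.650) = 23.682 + (10.92 − 23.682) × 0.3870 = 23.682 − 4.938 = 18.743 km³.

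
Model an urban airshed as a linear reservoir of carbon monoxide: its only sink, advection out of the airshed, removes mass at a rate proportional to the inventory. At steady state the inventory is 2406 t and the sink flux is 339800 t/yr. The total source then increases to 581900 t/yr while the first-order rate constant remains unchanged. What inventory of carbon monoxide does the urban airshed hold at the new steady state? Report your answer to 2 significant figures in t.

4100 t

Rate constant k = F/M = 339800 / 2406 = 141.2 yr⁻¹.
At the new steady state, source = k·M_new ⇒ M_new = 581900 / 141.2 = 4120 t.
(Equivalently M_new = M × F_new/F_old = 2406 × 581900/339800.)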